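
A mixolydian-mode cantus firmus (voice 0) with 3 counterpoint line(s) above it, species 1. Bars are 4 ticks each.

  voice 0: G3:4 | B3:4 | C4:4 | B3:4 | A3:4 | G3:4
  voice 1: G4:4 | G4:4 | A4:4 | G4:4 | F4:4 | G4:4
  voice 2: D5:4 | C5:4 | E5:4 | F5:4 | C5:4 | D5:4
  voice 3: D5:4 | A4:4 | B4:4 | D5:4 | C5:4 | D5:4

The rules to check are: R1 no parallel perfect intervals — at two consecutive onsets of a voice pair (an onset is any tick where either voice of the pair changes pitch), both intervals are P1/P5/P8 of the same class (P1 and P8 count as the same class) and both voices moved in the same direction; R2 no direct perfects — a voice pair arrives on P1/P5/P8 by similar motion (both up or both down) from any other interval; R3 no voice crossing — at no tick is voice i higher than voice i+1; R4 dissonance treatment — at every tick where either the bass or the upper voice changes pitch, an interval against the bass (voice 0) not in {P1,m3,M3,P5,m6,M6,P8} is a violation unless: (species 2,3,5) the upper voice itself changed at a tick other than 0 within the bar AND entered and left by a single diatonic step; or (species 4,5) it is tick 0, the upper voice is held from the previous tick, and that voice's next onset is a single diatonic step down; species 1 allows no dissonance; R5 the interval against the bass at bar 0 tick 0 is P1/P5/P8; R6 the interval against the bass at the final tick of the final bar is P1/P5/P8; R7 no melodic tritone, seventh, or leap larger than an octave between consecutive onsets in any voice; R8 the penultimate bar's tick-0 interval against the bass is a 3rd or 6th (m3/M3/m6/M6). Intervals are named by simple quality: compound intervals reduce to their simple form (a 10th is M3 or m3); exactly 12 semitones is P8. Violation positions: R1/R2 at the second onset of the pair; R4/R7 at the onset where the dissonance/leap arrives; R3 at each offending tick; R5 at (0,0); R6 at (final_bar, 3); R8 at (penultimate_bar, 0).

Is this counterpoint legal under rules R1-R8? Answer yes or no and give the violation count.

No (23 violations)

bar 0: v0=G3 v1=G4 v2=D5 v3=D5 (P5)
bar 1: v0=B3 v1=G4 v2=C5 v3=A4 (m7)
bar 2: v0=C4 v1=A4 v2=E5 v3=B4 (M7)
bar 3: v0=B3 v1=G4 v2=F5 v3=D5 (m3)
bar 4: v0=A3 v1=F4 v2=C5 v3=C5 (m3)
bar 5: v0=G3 v1=G4 v2=D5 v3=D5 (P5)
  R3 @ bar1.0: C5 above A4
  R4 @ bar1.0: B3/C5 m2 untreated
  R4 @ bar1.0: B3/A4 m7 untreated
  R3 @ bar1.1: C5 above A4
  R3 @ bar1.2: C5 above A4
  R3 @ bar1.3: C5 above A4
  R2 @ bar2.0: G4/C5 P4 -> A4/E5 P5 similar
  R3 @ bar2.0: E5 above B4
  R4 @ bar2.0: C4/B4 M7 untreated
  R3 @ bar2.1: E5 above B4
  R3 @ bar2.2: E5 above B4
  R3 @ bar2.3: E5 above B4
  R3 @ bar3.0: F5 above D5
  R4 @ bar3.0: B3/F5 TT untreated
  R3 @ bar3.1: F5 above D5
  R3 @ bar3.2: F5 above D5
  R3 @ bar3.3: F5 above D5
  R1 @ bar4.0: G4/D5 P5 -> F4/C5 P5 similar
  R2 @ bar4.0: G4/F5 m7 -> F4/C5 P5 similar
  R2 @ bar4.0: F5/D5 m3 -> C5/C5 P1 similar
  R1 @ bar5.0: F4/C5 P5 -> G4/D5 P5 similar
  R1 @ bar5.0: F4/C5 P5 -> G4/D5 P5 similar
  R1 @ bar5.0: C5/C5 P1 -> D5/D5 P1 similar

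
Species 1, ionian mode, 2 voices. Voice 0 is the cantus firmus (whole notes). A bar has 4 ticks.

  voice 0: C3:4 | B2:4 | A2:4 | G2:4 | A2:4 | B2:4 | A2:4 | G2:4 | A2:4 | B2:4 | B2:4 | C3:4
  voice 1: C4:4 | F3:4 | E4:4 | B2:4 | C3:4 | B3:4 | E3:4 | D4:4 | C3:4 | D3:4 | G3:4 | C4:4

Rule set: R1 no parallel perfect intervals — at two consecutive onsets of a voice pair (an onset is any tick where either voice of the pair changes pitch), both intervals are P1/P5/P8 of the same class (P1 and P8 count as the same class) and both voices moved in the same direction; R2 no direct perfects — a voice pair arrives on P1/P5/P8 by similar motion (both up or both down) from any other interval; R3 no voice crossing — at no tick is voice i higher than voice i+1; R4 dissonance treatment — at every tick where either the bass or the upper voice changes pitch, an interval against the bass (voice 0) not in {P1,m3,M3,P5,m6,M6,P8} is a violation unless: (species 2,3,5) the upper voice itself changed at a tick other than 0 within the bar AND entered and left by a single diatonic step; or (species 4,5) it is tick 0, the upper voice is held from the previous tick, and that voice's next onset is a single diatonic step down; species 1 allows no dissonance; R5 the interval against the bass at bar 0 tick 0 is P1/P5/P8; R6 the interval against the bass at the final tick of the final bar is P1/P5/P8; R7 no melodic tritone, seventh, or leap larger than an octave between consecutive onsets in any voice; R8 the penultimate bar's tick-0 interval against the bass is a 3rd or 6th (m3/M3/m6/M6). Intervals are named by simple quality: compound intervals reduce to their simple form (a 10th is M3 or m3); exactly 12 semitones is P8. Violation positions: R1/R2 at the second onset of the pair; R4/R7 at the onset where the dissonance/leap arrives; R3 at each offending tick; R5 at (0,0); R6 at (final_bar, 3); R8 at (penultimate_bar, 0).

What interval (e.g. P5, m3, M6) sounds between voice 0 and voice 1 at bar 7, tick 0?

P5

voice 0=G2 voice 1=D4 -> P5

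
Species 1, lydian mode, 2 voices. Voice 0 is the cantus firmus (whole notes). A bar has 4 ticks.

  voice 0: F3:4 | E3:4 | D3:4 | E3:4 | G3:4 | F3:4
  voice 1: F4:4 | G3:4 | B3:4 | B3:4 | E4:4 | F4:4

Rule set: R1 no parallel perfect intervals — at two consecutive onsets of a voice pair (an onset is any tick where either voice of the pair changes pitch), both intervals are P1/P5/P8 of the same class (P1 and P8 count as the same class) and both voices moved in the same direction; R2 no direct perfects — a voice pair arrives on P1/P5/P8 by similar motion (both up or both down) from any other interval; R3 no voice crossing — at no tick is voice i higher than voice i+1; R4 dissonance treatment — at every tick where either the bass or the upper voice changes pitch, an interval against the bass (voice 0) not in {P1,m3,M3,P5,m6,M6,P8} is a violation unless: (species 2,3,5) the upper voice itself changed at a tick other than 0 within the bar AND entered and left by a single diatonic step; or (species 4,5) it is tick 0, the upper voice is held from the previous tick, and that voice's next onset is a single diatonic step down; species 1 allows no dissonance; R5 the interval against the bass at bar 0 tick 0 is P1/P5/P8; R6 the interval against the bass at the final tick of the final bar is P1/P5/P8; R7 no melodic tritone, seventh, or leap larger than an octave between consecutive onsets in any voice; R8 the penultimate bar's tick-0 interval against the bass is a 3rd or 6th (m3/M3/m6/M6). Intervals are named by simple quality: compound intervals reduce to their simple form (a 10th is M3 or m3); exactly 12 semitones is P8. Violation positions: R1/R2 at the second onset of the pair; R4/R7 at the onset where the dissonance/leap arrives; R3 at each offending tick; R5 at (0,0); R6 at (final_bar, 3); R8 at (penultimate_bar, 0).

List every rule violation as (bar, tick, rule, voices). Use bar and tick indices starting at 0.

(1, 0, R7, (1,))

bar 0: v0=F3 v1=F4 downbeat P8
bar 1: v0=E3 v1=G3 downbeat m3
bar 2: v0=D3 v1=B3 downbeat M6
bar 3: v0=E3 v1=B3 downbeat P5
bar 4: v0=G3 v1=E4 downbeat M6
bar 5: v0=F3 v1=F4 downbeat P8
  -> R7 @ bar 1 tick 0 v(1,): F4->G3 leap 10st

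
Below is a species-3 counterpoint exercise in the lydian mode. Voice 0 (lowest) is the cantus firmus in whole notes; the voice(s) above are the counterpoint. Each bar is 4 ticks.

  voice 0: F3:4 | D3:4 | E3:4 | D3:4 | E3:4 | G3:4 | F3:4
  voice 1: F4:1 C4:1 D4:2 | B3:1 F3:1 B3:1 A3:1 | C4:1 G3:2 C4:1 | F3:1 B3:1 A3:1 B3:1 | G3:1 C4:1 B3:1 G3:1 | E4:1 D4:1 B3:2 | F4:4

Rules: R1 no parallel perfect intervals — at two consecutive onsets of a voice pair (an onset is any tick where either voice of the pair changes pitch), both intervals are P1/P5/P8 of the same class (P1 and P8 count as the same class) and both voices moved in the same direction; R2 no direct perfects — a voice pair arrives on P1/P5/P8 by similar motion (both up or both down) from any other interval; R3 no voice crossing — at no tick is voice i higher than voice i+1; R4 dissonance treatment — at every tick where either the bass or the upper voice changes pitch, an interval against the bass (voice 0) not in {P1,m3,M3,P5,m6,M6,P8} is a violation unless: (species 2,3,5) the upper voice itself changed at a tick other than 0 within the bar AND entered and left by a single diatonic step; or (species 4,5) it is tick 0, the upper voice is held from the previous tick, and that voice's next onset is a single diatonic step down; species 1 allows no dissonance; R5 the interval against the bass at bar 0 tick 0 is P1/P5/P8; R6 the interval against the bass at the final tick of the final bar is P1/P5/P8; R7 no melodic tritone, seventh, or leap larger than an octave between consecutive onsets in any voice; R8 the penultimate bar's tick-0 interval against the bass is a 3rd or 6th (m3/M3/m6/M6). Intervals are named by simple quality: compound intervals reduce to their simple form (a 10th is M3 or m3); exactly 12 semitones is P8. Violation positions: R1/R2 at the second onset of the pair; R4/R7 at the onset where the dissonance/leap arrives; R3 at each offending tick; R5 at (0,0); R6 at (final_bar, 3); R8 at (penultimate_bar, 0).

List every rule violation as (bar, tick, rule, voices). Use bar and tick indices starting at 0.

(1, 1, R7, (1,))
(1, 2, R7, (1,))
(3, 1, R7, (1,))
(6, 0, R7, (1,))

bar 0: v0=F3 v1=F4 downbeat P8
bar 1: v0=D3 v1=B3 downbeat M6
bar 2: v0=E3 v1=C4 downbeat m6
bar 3: v0=D3 v1=F3 downbeat m3
bar 4: v0=E3 v1=G3 downbeat m3
bar 5: v0=G3 v1=E4 downbeat M6
bar 6: v0=F3 v1=F4 downbeat P8
  -> R7 @ bar 1 tick 1 v(1,): B3->F3 leap 6st
  -> R7 @ bar 1 tick 2 v(1,): F3->B3 leap 6st
  -> R7 @ bar 3 tick 1 v(1,): F3->B3 leap 6st
  -> R7 @ bar 6 tick 0 v(1,): B3->F4 leap 6st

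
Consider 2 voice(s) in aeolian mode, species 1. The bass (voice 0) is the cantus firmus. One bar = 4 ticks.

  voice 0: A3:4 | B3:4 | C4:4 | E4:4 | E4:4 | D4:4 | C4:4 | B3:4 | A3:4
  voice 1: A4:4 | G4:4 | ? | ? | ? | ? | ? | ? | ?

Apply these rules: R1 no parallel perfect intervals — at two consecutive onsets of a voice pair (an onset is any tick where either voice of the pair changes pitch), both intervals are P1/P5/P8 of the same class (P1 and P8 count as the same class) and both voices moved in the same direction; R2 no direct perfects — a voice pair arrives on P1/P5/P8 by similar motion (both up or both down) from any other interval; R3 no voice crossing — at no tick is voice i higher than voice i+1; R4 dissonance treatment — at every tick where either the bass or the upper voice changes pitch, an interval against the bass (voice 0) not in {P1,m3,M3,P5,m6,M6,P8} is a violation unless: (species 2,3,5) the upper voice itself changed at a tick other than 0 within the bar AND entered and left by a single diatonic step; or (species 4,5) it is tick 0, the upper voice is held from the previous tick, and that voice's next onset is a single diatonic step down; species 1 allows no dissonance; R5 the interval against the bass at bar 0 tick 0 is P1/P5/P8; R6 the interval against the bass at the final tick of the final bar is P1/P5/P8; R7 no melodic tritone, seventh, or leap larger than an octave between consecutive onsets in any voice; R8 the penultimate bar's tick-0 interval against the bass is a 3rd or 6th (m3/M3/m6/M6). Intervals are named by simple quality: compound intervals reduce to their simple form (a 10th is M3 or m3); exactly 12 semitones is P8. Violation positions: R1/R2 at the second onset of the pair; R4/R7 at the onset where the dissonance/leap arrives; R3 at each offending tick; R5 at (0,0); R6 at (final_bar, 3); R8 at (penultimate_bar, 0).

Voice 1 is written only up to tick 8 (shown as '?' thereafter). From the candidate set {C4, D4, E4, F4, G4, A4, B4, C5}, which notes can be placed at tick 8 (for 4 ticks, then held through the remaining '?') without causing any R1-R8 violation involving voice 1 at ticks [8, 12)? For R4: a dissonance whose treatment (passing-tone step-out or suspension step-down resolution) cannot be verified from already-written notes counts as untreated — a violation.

{A4, C4, E4, G4}

C4: legal
D4: violates R4
E4: legal
F4: violates R4
G4: legal
A4: legal
B4: violates R4
C5: violates R2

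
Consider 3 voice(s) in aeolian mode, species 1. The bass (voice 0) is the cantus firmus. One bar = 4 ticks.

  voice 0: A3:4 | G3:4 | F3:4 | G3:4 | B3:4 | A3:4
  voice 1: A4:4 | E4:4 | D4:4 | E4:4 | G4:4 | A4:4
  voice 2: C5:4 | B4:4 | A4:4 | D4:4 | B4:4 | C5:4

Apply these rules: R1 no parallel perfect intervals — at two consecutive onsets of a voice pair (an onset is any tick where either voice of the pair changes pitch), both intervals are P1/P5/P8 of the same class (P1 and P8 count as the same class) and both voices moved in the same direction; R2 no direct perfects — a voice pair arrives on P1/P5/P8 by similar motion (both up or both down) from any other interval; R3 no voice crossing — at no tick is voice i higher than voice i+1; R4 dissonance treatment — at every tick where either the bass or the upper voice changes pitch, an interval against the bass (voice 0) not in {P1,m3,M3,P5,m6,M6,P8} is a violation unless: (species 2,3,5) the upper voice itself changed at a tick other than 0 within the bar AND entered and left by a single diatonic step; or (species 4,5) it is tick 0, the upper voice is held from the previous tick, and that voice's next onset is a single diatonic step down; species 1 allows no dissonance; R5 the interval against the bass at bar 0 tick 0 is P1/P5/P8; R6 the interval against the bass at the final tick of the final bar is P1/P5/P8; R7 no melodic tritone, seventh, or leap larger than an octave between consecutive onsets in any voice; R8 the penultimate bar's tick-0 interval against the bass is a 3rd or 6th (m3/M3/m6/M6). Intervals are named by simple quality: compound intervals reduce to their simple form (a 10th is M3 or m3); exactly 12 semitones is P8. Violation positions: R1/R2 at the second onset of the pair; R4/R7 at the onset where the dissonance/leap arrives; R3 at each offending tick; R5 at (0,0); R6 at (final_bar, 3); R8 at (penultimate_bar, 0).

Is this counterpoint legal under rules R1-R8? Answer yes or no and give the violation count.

No (10 violations)

bar 0: v0=A3 v1=A4 v2=C5 (m3)
bar 1: v0=G3 v1=E4 v2=B4 (M3)
bar 2: v0=F3 v1=D4 v2=A4 (M3)
bar 3: v0=G3 v1=E4 v2=D4 (P5)
bar 4: v0=B3 v1=G4 v2=B4 (P8)
bar 5: v0=A3 v1=A4 v2=C5 (m3)
  R5 @ bar0.0: opens on m3
  R2 @ bar1.0: A4/C5 m3 -> E4/B4 P5 similar
  R1 @ bar2.0: E4/B4 P5 -> D4/A4 P5 similar
  R3 @ bar3.0: E4 above D4
  R3 @ bar3.1: E4 above D4
  R3 @ bar3.2: E4 above D4
  R3 @ bar3.3: E4 above D4
  R2 @ bar4.0: G3/D4 P5 -> B3/B4 P8 similar
  R8 @ bar4.0: penult P8 not 3rd/6th
  R6 @ bar5.3: closes on m3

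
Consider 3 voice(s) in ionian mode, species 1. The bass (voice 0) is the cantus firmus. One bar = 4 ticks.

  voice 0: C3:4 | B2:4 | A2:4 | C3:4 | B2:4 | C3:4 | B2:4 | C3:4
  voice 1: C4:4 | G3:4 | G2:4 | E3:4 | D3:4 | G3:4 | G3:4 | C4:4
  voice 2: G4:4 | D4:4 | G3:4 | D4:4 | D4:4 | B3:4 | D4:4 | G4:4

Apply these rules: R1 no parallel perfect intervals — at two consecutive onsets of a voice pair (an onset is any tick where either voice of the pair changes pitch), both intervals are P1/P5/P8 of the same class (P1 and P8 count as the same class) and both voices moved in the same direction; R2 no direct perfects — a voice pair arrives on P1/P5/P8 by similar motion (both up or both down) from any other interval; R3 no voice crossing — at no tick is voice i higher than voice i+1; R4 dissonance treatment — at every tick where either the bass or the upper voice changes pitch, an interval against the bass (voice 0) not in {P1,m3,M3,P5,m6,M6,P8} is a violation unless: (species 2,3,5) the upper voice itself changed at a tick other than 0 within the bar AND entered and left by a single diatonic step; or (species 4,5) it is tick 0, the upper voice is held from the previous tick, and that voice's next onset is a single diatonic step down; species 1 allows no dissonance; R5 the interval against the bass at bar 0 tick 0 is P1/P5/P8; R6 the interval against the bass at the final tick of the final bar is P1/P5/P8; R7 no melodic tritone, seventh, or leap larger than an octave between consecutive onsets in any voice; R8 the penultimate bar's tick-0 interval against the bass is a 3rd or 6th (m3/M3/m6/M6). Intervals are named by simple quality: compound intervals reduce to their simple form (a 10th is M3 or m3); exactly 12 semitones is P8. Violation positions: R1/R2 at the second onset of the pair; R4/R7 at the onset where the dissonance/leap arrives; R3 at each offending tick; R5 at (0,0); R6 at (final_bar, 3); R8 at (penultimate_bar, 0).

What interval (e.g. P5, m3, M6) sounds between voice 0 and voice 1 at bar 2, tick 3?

voice 0=A2 voice 1=G2 -> M2

M2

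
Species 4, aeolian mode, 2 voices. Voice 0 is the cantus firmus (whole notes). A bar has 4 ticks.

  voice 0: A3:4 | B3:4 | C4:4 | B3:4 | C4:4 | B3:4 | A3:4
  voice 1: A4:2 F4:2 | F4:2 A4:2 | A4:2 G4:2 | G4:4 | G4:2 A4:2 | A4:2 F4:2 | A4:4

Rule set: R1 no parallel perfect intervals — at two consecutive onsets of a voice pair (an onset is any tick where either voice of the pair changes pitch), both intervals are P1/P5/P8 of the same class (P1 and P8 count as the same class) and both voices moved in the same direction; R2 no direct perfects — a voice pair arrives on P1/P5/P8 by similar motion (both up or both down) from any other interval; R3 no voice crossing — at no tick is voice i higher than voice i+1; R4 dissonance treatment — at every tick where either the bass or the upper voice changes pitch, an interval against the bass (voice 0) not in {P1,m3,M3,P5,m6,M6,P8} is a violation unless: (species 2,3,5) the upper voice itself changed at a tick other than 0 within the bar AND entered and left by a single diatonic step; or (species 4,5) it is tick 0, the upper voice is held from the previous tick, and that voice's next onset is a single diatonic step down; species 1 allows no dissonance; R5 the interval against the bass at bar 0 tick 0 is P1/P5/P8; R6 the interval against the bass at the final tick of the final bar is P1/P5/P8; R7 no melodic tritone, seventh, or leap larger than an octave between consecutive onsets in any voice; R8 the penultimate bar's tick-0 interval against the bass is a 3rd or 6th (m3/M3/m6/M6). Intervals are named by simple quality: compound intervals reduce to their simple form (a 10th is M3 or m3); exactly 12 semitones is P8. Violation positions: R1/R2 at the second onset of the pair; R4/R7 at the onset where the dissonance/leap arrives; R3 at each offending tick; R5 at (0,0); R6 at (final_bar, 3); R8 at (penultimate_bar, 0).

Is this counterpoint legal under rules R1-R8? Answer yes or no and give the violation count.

No (5 violations)

bar 0: v0=A3 v1=A4 (P8)
bar 1: v0=B3 v1=F4 (TT)
bar 2: v0=C4 v1=A4 (M6)
bar 3: v0=B3 v1=G4 (m6)
bar 4: v0=C4 v1=G4 (P5)
bar 5: v0=B3 v1=A4 (m7)
bar 6: v0=A3 v1=A4 (P8)
  R4 @ bar1.0: B3/F4 TT untreated
  R4 @ bar1.2: B3/A4 m7 untreated
  R4 @ bar5.0: B3/A4 m7 untreated
  R8 @ bar5.0: penult m7 not 3rd/6th
  R4 @ bar5.2: B3/F4 TT untreated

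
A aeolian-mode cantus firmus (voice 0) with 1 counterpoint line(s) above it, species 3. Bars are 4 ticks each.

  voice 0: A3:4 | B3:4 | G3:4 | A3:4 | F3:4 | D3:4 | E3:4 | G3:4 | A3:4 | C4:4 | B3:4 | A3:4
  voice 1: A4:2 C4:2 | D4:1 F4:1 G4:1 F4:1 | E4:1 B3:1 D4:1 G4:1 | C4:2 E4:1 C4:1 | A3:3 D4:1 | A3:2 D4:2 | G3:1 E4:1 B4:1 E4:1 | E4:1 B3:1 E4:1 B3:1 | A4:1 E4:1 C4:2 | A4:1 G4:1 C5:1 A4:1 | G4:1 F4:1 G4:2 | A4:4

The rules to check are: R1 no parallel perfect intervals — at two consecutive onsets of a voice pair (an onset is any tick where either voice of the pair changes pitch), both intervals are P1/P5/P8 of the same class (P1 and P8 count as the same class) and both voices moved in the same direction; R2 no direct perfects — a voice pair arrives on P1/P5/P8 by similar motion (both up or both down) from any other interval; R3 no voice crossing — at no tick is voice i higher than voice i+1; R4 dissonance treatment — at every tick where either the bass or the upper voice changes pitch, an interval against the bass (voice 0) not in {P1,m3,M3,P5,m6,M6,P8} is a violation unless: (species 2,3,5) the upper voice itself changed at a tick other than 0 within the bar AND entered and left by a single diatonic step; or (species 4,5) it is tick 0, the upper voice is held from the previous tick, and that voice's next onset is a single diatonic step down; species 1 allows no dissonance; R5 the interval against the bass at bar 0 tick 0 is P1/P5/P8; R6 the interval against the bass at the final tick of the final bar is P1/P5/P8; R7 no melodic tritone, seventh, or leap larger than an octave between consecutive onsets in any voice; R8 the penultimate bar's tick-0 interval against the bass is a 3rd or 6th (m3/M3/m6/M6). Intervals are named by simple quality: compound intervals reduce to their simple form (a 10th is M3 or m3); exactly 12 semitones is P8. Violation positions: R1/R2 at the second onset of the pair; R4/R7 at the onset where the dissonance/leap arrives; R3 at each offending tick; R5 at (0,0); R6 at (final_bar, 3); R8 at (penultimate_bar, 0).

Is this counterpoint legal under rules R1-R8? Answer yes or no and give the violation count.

bar 0: v0=A3 v1=A4 (P8)
bar 1: v0=B3 v1=D4 (m3)
bar 2: v0=G3 v1=E4 (M6)
bar 3: v0=A3 v1=C4 (m3)
bar 4: v0=F3 v1=A3 (M3)
bar 5: v0=D3 v1=A3 (P5)
bar 6: v0=E3 v1=G3 (m3)
bar 7: v0=G3 v1=E4 (M6)
bar 8: v0=A3 v1=A4 (P8)
bar 9: v0=C4 v1=A4 (M6)
bar 10: v0=B3 v1=G4 (m6)
bar 11: v0=A3 v1=A4 (P8)
  R4 @ bar1.1: B3/F4 TT untreated
  R2 @ bar5.0: F3/D4 M6 -> D3/A3 P5 similar
  R2 @ bar8.0: G3/B3 M3 -> A3/A4 P8 similar
  R7 @ bar8.0: B3->A4 leap 10st

No (4 violations)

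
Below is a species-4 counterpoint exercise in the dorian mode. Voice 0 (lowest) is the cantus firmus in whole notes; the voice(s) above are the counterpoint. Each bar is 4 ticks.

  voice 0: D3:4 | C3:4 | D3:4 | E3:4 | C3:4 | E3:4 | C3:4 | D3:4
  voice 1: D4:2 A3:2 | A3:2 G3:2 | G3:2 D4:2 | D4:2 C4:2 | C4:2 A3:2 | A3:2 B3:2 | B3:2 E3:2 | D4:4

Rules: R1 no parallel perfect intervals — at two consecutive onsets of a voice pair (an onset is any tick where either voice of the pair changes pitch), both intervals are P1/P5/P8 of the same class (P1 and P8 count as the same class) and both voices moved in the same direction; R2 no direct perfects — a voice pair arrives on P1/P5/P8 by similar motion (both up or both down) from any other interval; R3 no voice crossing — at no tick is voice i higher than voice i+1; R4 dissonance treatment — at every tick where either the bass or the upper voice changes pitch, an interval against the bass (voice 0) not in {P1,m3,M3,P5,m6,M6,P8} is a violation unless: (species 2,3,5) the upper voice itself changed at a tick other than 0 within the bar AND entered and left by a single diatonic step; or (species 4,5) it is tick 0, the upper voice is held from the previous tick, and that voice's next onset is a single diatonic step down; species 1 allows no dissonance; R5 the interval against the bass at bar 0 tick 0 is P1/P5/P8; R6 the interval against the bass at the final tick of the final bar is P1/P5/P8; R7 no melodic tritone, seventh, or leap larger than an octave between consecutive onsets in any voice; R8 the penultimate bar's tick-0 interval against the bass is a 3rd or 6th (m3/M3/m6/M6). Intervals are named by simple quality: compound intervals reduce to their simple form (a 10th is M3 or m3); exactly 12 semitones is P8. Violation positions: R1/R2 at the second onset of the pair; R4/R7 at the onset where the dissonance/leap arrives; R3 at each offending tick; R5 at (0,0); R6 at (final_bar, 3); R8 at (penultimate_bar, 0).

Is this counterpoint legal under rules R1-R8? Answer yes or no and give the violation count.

bar 0: v0=D3 v1=D4 (P8)
bar 1: v0=C3 v1=A3 (M6)
bar 2: v0=D3 v1=G3 (P4)
bar 3: v0=E3 v1=D4 (m7)
bar 4: v0=C3 v1=C4 (P8)
bar 5: v0=E3 v1=A3 (P4)
bar 6: v0=C3 v1=B3 (M7)
bar 7: v0=D3 v1=D4 (P8)
  R4 @ bar2.0: D3/G3 P4 untreated
  R4 @ bar5.0: E3/A3 P4 untreated
  R4 @ bar6.0: C3/B3 M7 untreated
  R8 @ bar6.0: penult M7 not 3rd/6th
  R2 @ bar7.0: C3/E3 M3 -> D3/D4 P8 similar
  R7 @ bar7.0: E3->D4 leap 10st

No (6 violations)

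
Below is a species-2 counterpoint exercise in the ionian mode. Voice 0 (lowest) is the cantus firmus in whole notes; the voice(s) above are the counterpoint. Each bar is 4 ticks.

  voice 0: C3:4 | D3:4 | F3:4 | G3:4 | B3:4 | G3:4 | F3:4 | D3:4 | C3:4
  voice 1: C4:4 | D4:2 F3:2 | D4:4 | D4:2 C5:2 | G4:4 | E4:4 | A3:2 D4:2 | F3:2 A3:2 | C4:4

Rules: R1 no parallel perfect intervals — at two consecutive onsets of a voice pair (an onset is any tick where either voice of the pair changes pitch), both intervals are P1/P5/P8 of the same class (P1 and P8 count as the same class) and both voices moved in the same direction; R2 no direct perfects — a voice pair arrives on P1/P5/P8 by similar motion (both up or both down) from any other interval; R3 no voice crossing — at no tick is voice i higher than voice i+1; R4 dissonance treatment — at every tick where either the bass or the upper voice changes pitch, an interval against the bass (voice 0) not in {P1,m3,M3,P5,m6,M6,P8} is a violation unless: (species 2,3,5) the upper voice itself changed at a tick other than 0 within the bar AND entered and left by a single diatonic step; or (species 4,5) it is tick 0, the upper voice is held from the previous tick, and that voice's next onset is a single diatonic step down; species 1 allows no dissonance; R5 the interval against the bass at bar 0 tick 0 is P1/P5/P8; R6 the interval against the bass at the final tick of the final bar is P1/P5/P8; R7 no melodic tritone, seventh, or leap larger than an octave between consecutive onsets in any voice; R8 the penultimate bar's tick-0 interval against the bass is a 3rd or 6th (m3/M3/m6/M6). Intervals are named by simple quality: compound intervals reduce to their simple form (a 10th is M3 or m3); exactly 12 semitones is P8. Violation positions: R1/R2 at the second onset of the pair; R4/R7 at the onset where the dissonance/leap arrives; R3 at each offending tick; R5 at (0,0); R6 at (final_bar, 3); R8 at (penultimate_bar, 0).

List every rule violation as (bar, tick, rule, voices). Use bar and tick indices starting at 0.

bar 0: v0=C3 v1=C4 downbeat P8
bar 1: v0=D3 v1=D4 downbeat P8
bar 2: v0=F3 v1=D4 downbeat M6
bar 3: v0=G3 v1=D4 downbeat P5
bar 4: v0=B3 v1=G4 downbeat m6
bar 5: v0=G3 v1=E4 downbeat M6
bar 6: v0=F3 v1=A3 downbeat M3
bar 7: v0=D3 v1=F3 downbeat m3
bar 8: v0=C3 v1=C4 downbeat P8
  -> R1 @ bar 1 tick 0 v(0, 1): C3/C4 P8 -> D3/D4 P8 similar
  -> R4 @ bar 3 tick 2 v(0, 1): G3/C5 P4 untreated
  -> R7 @ bar 3 tick 2 v(1,): D4->C5 leap 10st

(1, 0, R1, (0, 1))
(3, 2, R4, (0, 1))
(3, 2, R7, (1,))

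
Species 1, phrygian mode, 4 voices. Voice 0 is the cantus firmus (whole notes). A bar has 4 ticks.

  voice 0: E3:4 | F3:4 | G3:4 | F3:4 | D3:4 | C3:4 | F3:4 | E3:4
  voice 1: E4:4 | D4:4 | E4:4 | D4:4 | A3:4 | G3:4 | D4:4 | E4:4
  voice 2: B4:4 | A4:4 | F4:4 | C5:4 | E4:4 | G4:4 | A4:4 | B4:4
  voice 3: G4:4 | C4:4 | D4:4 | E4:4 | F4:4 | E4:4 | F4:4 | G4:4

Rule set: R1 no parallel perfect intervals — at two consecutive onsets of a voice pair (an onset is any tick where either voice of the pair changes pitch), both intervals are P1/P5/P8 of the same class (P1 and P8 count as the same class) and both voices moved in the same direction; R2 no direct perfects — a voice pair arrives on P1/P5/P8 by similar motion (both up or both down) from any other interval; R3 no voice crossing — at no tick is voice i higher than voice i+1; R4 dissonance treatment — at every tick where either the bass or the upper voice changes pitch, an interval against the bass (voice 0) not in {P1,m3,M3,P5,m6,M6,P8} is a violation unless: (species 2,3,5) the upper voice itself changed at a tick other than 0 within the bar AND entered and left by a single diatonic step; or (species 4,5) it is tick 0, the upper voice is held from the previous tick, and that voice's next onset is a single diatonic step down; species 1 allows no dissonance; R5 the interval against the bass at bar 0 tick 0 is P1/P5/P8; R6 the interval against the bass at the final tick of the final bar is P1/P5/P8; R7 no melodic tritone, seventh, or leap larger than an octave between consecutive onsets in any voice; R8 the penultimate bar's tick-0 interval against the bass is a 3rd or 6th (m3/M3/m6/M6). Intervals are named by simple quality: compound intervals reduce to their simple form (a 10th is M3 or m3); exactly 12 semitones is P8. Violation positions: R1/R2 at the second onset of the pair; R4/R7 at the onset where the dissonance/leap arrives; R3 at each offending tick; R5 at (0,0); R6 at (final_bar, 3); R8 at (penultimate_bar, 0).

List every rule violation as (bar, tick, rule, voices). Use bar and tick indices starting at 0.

(0, 0, R3, (2, 3))
(0, 0, R5, (0, 3))
(0, 1, R3, (2, 3))
(0, 2, R3, (2, 3))
(0, 3, R3, (2, 3))
(1, 0, R1, (1, 2))
(1, 0, R3, (2, 3))
(1, 1, R3, (2, 3))
(1, 2, R3, (2, 3))
(1, 3, R3, (2, 3))
(2, 0, R1, (0, 3))
(2, 0, R3, (2, 3))
(2, 0, R4, (0, 2))
(2, 1, R3, (2, 3))
(2, 2, R3, (2, 3))
(2, 3, R3, (2, 3))
(3, 0, R3, (2, 3))
(3, 0, R4, (0, 3))
(3, 1, R3, (2, 3))
(3, 2, R3, (2, 3))
(3, 3, R3, (2, 3))
(4, 0, R2, (0, 1))
(4, 0, R2, (1, 2))
(4, 0, R4, (0, 2))
(5, 0, R1, (0, 1))
(5, 0, R3, (2, 3))
(5, 1, R3, (2, 3))
(5, 2, R3, (2, 3))
(5, 3, R3, (2, 3))
(6, 0, R2, (0, 3))
(6, 0, R2, (1, 2))
(6, 0, R3, (2, 3))
(6, 0, R8, (0, 3))
(6, 1, R3, (2, 3))
(6, 2, R3, (2, 3))
(6, 3, R3, (2, 3))
(7, 0, R1, (1, 2))
(7, 0, R3, (2, 3))
(7, 1, R3, (2, 3))
(7, 2, R3, (2, 3))
(7, 3, R3, (2, 3))
(7, 3, R6, (0, 3))

bar 0: v0=E3 v1=E4 v2=B4 v3=G4 downbeat m3
bar 1: v0=F3 v1=D4 v2=A4 v3=C4 downbeat P5
bar 2: v0=G3 v1=E4 v2=F4 v3=D4 downbeat P5
bar 3: v0=F3 v1=D4 v2=C5 v3=E4 downbeat M7
bar 4: v0=D3 v1=A3 v2=E4 v3=F4 downbeat m3
bar 5: v0=C3 v1=G3 v2=G4 v3=E4 downbeat M3
bar 6: v0=F3 v1=D4 v2=A4 v3=F4 downbeat P8
bar 7: v0=E3 v1=E4 v2=B4 v3=G4 downbeat m3
  -> R3 @ bar 0 tick 0 v(2, 3): B4 above G4
  -> R5 @ bar 0 tick 0 v(0, 3): opens on m3
  -> R3 @ bar 0 tick 1 v(2, 3): B4 above G4
  -> R3 @ bar 0 tick 2 v(2, 3): B4 above G4
  -> R3 @ bar 0 tick 3 v(2, 3): B4 above G4
  -> R1 @ bar 1 tick 0 v(1, 2): E4/B4 P5 -> D4/A4 P5 similar
  -> R3 @ bar 1 tick 0 v(2, 3): A4 above C4
  -> R3 @ bar 1 tick 1 v(2, 3): A4 above C4
  -> R3 @ bar 1 tick 2 v(2, 3): A4 above C4
  -> R3 @ bar 1 tick 3 v(2, 3): A4 above C4
  -> R1 @ bar 2 tick 0 v(0, 3): F3/C4 P5 -> G3/D4 P5 similar
  -> R3 @ bar 2 tick 0 v(2, 3): F4 above D4
  -> R4 @ bar 2 tick 0 v(0, 2): G3/F4 m7 untreated
  -> R3 @ bar 2 tick 1 v(2, 3): F4 above D4
  -> R3 @ bar 2 tick 2 v(2, 3): F4 above D4
  -> R3 @ bar 2 tick 3 v(2, 3): F4 above D4
  -> R3 @ bar 3 tick 0 v(2, 3): C5 above E4
  -> R4 @ bar 3 tick 0 v(0, 3): F3/E4 M7 untreated
  -> R3 @ bar 3 tick 1 v(2, 3): C5 above E4
  -> R3 @ bar 3 tick 2 v(2, 3): C5 above E4
  -> R3 @ bar 3 tick 3 v(2, 3): C5 above E4
  -> R2 @ bar 4 tick 0 v(0, 1): F3/D4 M6 -> D3/A3 P5 similar
  -> R2 @ bar 4 tick 0 v(1, 2): D4/C5 m7 -> A3/E4 P5 similar
  -> R4 @ bar 4 tick 0 v(0, 2): D3/E4 M2 untreated
  -> R1 @ bar 5 tick 0 v(0, 1): D3/A3 P5 -> C3/G3 P5 similar
  -> R3 @ bar 5 tick 0 v(2, 3): G4 above E4
  -> R3 @ bar 5 tick 1 v(2, 3): G4 above E4
  -> R3 @ bar 5 tick 2 v(2, 3): G4 above E4
  -> R3 @ bar 5 tick 3 v(2, 3): G4 above E4
  -> R2 @ bar 6 tick 0 v(0, 3): C3/E4 M3 -> F3/F4 P8 similar
  -> R2 @ bar 6 tick 0 v(1, 2): G3/G4 P8 -> D4/A4 P5 similar
  -> R3 @ bar 6 tick 0 v(2, 3): A4 above F4
  -> R8 @ bar 6 tick 0 v(0, 3): penult P8 not 3rd/6th
  -> R3 @ bar 6 tick 1 v(2, 3): A4 above F4
  -> R3 @ bar 6 tick 2 v(2, 3): A4 above F4
  -> R3 @ bar 6 tick 3 v(2, 3): A4 above F4
  -> R1 @ bar 7 tick 0 v(1, 2): D4/A4 P5 -> E4/B4 P5 similar
  -> R3 @ bar 7 tick 0 v(2, 3): B4 above G4
  -> R3 @ bar 7 tick 1 v(2, 3): B4 above G4
  -> R3 @ bar 7 tick 2 v(2, 3): B4 above G4
  -> R3 @ bar 7 tick 3 v(2, 3): B4 above G4
  -> R6 @ bar 7 tick 3 v(0, 3): closes on m3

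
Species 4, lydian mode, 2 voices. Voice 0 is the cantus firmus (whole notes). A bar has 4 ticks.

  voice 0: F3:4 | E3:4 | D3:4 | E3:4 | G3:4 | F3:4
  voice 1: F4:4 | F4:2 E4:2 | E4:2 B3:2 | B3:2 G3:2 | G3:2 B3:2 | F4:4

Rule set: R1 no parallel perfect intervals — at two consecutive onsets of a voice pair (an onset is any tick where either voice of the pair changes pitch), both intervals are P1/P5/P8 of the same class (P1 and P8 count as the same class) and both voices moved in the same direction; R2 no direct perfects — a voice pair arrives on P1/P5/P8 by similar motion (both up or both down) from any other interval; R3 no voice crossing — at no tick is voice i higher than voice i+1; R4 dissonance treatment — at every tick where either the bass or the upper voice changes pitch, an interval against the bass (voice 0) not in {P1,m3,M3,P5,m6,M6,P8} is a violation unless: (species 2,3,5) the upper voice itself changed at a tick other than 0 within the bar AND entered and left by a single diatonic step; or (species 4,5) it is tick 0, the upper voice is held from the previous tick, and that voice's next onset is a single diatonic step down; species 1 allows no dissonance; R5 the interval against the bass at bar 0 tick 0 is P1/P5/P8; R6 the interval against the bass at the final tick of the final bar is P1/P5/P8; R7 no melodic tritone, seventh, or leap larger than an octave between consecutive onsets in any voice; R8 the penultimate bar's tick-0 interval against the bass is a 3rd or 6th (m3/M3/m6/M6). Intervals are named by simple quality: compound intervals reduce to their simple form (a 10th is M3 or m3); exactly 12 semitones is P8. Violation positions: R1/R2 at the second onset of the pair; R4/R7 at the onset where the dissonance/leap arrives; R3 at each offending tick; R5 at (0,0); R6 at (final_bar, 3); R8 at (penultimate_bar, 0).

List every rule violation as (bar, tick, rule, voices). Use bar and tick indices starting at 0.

bar 0: v0=F3 v1=F4 downbeat P8
bar 1: v0=E3 v1=F4 downbeat m2
bar 2: v0=D3 v1=E4 downbeat M2
bar 3: v0=E3 v1=B3 downbeat P5
bar 4: v0=G3 v1=G3 downbeat P1
bar 5: v0=F3 v1=F4 downbeat P8
  -> R4 @ bar 2 tick 0 v(0, 1): D3/E4 M2 untreated
  -> R8 @ bar 4 tick 0 v(0, 1): penult P1 not 3rd/6th
  -> R7 @ bar 5 tick 0 v(1,): B3->F4 leap 6st

(2, 0, R4, (0, 1))
(4, 0, R8, (0, 1))
(5, 0, R7, (1,))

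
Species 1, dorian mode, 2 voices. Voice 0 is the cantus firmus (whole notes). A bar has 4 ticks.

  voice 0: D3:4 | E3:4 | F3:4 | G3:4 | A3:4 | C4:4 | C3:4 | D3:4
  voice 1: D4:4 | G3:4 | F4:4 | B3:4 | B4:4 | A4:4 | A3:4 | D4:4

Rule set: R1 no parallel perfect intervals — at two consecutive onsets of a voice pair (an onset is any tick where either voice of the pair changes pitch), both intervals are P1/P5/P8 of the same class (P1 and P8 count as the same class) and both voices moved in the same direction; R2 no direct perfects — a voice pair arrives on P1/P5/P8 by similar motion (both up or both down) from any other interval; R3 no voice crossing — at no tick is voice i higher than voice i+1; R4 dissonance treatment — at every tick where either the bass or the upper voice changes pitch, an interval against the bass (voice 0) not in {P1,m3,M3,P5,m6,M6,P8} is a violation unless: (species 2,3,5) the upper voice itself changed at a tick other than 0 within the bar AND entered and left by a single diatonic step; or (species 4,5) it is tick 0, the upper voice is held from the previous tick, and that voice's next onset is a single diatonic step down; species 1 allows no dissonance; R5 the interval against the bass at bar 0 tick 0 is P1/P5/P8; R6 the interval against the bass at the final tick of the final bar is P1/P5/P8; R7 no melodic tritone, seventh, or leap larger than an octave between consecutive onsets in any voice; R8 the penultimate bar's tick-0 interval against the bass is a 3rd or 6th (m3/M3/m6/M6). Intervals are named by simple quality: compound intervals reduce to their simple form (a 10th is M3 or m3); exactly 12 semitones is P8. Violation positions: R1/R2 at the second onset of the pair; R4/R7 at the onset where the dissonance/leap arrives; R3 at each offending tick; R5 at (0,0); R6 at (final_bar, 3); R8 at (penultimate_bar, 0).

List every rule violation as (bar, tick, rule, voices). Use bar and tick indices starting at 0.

(2, 0, R2, (0, 1))
(2, 0, R7, (1,))
(3, 0, R7, (1,))
(4, 0, R4, (0, 1))
(7, 0, R2, (0, 1))

bar 0: v0=D3 v1=D4 downbeat P8
bar 1: v0=E3 v1=G3 downbeat m3
bar 2: v0=F3 v1=F4 downbeat P8
bar 3: v0=G3 v1=B3 downbeat M3
bar 4: v0=A3 v1=B4 downbeat M2
bar 5: v0=C4 v1=A4 downbeat M6
bar 6: v0=C3 v1=A3 downbeat M6
bar 7: v0=D3 v1=D4 downbeat P8
  -> R2 @ bar 2 tick 0 v(0, 1): E3/G3 m3 -> F3/F4 P8 similar
  -> R7 @ bar 2 tick 0 v(1,): G3->F4 leap 10st
  -> R7 @ bar 3 tick 0 v(1,): F4->B3 leap 6st
  -> R4 @ bar 4 tick 0 v(0, 1): A3/B4 M2 untreated
  -> R2 @ bar 7 tick 0 v(0, 1): C3/A3 M6 -> D3/D4 P8 similar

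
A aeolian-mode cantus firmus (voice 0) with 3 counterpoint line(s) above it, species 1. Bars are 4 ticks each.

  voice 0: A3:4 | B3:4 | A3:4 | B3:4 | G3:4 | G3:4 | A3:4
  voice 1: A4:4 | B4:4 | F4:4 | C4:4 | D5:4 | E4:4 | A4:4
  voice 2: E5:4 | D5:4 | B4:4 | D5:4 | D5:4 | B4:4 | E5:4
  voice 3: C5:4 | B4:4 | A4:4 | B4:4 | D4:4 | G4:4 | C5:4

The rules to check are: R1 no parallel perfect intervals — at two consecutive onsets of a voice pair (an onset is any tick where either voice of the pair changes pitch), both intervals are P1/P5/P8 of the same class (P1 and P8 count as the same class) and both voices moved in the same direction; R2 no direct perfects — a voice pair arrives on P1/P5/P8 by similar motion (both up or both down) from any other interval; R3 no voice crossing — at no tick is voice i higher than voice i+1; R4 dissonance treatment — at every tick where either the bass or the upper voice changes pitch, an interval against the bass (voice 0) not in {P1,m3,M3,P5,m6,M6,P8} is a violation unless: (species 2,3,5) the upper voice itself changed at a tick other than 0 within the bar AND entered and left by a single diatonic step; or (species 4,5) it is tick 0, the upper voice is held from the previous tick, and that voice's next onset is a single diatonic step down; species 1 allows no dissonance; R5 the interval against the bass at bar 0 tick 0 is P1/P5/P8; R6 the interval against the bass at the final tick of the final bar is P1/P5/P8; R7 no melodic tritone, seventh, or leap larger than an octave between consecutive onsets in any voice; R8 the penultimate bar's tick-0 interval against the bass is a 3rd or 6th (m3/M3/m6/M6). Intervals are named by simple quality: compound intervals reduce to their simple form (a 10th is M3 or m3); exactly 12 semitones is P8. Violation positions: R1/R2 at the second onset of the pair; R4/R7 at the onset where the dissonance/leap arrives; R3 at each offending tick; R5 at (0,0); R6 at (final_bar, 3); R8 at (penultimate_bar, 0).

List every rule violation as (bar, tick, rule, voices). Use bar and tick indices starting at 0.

(0, 0, R3, (2, 3))
(0, 0, R5, (0, 3))
(0, 1, R3, (2, 3))
(0, 2, R3, (2, 3))
(0, 3, R3, (2, 3))
(1, 0, R1, (0, 1))
(1, 0, R3, (2, 3))
(1, 1, R3, (2, 3))
(1, 2, R3, (2, 3))
(1, 3, R3, (2, 3))
(2, 0, R1, (0, 3))
(2, 0, R3, (2, 3))
(2, 0, R4, (0, 2))
(2, 0, R7, (1,))
(2, 1, R3, (2, 3))
(2, 2, R3, (2, 3))
(2, 3, R3, (2, 3))
(3, 0, R1, (0, 3))
(3, 0, R3, (2, 3))
(3, 0, R4, (0, 1))
(3, 1, R3, (2, 3))
(3, 2, R3, (2, 3))
(3, 3, R3, (2, 3))
(4, 0, R2, (0, 3))
(4, 0, R3, (2, 3))
(4, 0, R7, (1,))
(4, 1, R3, (2, 3))
(4, 2, R3, (2, 3))
(4, 3, R3, (2, 3))
(5, 0, R2, (1, 2))
(5, 0, R3, (2, 3))
(5, 0, R7, (1,))
(5, 0, R8, (0, 3))
(5, 1, R3, (2, 3))
(5, 2, R3, (2, 3))
(5, 3, R3, (2, 3))
(6, 0, R1, (1, 2))
(6, 0, R2, (0, 1))
(6, 0, R2, (0, 2))
(6, 0, R3, (2, 3))
(6, 1, R3, (2, 3))
(6, 2, R3, (2, 3))
(6, 3, R3, (2, 3))
(6, 3, R6, (0, 3))

bar 0: v0=A3 v1=A4 v2=E5 v3=C5 downbeat m3
bar 1: v0=B3 v1=B4 v2=D5 v3=B4 downbeat P8
bar 2: v0=A3 v1=F4 v2=B4 v3=A4 downbeat P8
bar 3: v0=B3 v1=C4 v2=D5 v3=B4 downbeat P8
bar 4: v0=G3 v1=D5 v2=D5 v3=D4 downbeat P5
bar 5: v0=G3 v1=E4 v2=B4 v3=G4 downbeat P8
bar 6: v0=A3 v1=A4 v2=E5 v3=C5 downbeat m3
  -> R3 @ bar 0 tick 0 v(2, 3): E5 above C5
  -> R5 @ bar 0 tick 0 v(0, 3): opens on m3
  -> R3 @ bar 0 tick 1 v(2, 3): E5 above C5
  -> R3 @ bar 0 tick 2 v(2, 3): E5 above C5
  -> R3 @ bar 0 tick 3 v(2, 3): E5 above C5
  -> R1 @ bar 1 tick 0 v(0, 1): A3/A4 P8 -> B3/B4 P8 similar
  -> R3 @ bar 1 tick 0 v(2, 3): D5 above B4
  -> R3 @ bar 1 tick 1 v(2, 3): D5 above B4
  -> R3 @ bar 1 tick 2 v(2, 3): D5 above B4
  -> R3 @ bar 1 tick 3 v(2, 3): D5 above B4
  -> R1 @ bar 2 tick 0 v(0, 3): B3/B4 P8 -> A3/A4 P8 similar
  -> R3 @ bar 2 tick 0 v(2, 3): B4 above A4
  -> R4 @ bar 2 tick 0 v(0, 2): A3/B4 M2 untreated
  -> R7 @ bar 2 tick 0 v(1,): B4->F4 leap 6st
  -> R3 @ bar 2 tick 1 v(2, 3): B4 above A4
  -> R3 @ bar 2 tick 2 v(2, 3): B4 above A4
  -> R3 @ bar 2 tick 3 v(2, 3): B4 above A4
  -> R1 @ bar 3 tick 0 v(0, 3): A3/A4 P8 -> B3/B4 P8 similar
  -> R3 @ bar 3 tick 0 v(2, 3): D5 above B4
  -> R4 @ bar 3 tick 0 v(0, 1): B3/C4 m2 untreated
  -> R3 @ bar 3 tick 1 v(2, 3): D5 above B4
  -> R3 @ bar 3 tick 2 v(2, 3): D5 above B4
  -> R3 @ bar 3 tick 3 v(2, 3): D5 above B4
  -> R2 @ bar 4 tick 0 v(0, 3): B3/B4 P8 -> G3/D4 P5 similar
  -> R3 @ bar 4 tick 0 v(2, 3): D5 above D4
  -> R7 @ bar 4 tick 0 v(1,): C4->D5 leap 14st
  -> R3 @ bar 4 tick 1 v(2, 3): D5 above D4
  -> R3 @ bar 4 tick 2 v(2, 3): D5 above D4
  -> R3 @ bar 4 tick 3 v(2, 3): D5 above D4
  -> R2 @ bar 5 tick 0 v(1, 2): D5/D5 P1 -> E4/B4 P5 similar
  -> R3 @ bar 5 tick 0 v(2, 3): B4 above G4
  -> R7 @ bar 5 tick 0 v(1,): D5->E4 leap 10st
  -> R8 @ bar 5 tick 0 v(0, 3): penult P8 not 3rd/6th
  -> R3 @ bar 5 tick 1 v(2, 3): B4 above G4
  -> R3 @ bar 5 tick 2 v(2, 3): B4 above G4
  -> R3 @ bar 5 tick 3 v(2, 3): B4 above G4
  -> R1 @ bar 6 tick 0 v(1, 2): E4/B4 P5 -> A4/E5 P5 similar
  -> R2 @ bar 6 tick 0 v(0, 1): G3/E4 M6 -> A3/A4 P8 similar
  -> R2 @ bar 6 tick 0 v(0, 2): G3/B4 M3 -> A3/E5 P5 similar
  -> R3 @ bar 6 tick 0 v(2, 3): E5 above C5
  -> R3 @ bar 6 tick 1 v(2, 3): E5 above C5
  -> R3 @ bar 6 tick 2 v(2, 3): E5 above C5
  -> R3 @ bar 6 tick 3 v(2, 3): E5 above C5
  -> R6 @ bar 6 tick 3 v(0, 3): closes on m3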